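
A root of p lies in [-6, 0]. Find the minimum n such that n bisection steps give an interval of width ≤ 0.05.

Width after n steps is 6/2^n. Need 2^n ≥ 6/0.05 = 120.
2^6 = 64 < 120 ≤ 2^7 = 128, so n = 7.

7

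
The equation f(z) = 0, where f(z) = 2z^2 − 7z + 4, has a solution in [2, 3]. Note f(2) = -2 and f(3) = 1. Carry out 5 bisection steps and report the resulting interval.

[2.75, 2.78125]

f(2.5) = -1 < 0, so the root lies in [2.5, 3]
f(2.75) = -0.125 < 0, so the root lies in [2.75, 3]
f(2.875) = 0.40625 > 0, so the root lies in [2.75, 2.875]
f(2.8125) = 0.1328 > 0, so the root lies in [2.75, 2.8125]
f(2.78125) = 0.002 > 0, so the root lies in [2.75, 2.78125]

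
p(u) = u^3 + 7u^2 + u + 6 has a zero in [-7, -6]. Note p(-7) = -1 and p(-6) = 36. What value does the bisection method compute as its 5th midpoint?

-6.96875

p(-6.5) = 20.625 > 0, so the root lies in [-7, -6.5]
p(-6.75) = 10.640625 > 0, so the root lies in [-7, -6.75]
p(-6.875) = 5.033203 > 0, so the root lies in [-7, -6.875]
p(-6.9375) = 2.0706 > 0, so the root lies in [-7, -6.9375]
p(-6.96875) = 0.5489 > 0, so the root lies in [-7, -6.96875]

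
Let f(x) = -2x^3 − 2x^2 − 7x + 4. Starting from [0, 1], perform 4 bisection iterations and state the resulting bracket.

[0.4375, 0.5]

midpoint 0.5: f = -0.25 < 0 → [0, 0.5]
midpoint 0.25: f = 2.09375 > 0 → [0.25, 0.5]
midpoint 0.375: f = 0.988281 > 0 → [0.375, 0.5]
midpoint 0.4375: f = 0.3872 > 0 → [0.4375, 0.5]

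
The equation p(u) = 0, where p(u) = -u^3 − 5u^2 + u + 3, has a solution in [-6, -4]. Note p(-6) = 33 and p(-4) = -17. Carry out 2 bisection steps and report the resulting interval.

p(-5) = -2 < 0, so the root lies in [-6, -5]
p(-5.5) = 12.625 > 0, so the root lies in [-5.5, -5]

[-5.5, -5]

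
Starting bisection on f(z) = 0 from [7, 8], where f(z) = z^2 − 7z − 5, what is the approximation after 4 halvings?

f(7.5) = -1.25 < 0, so the root lies in [7.5, 8]
f(7.75) = 0.8125 > 0, so the root lies in [7.5, 7.75]
f(7.625) = -0.234375 < 0, so the root lies in [7.625, 7.75]
f(7.6875) = 0.2852 > 0, so the root lies in [7.625, 7.6875]

7.6875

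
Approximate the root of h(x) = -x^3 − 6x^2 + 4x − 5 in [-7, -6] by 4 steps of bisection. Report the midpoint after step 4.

-6.6875

m = -6.5, h(m) = -9.875 (−); new bracket [-7, -6.5]
m = -6.75, h(m) = 2.171875 (+); new bracket [-6.75, -6.5]
m = -6.625, h(m) = -4.068359 (−); new bracket [-6.75, -6.625]
m = -6.6875, h(m) = -1.0032 (−); new bracket [-6.75, -6.6875]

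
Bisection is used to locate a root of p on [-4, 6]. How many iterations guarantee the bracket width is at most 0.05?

Width after n steps is 10/2^n. Need 2^n ≥ 10/0.05 = 200.
2^7 = 128 < 200 ≤ 2^8 = 256, so n = 8.

8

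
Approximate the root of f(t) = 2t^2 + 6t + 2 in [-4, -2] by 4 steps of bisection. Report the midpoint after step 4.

-2.625

f(-3) = 2 > 0, so the root lies in [-3, -2]
f(-2.5) = -0.5 < 0, so the root lies in [-3, -2.5]
f(-2.75) = 0.625 > 0, so the root lies in [-2.75, -2.5]
f(-2.625) = 0.0312 > 0, so the root lies in [-2.625, -2.5]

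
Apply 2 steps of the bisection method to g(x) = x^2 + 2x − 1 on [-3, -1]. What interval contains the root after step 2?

m = -2, g(m) = -1 (−); new bracket [-3, -2]
m = -2.5, g(m) = 0.25 (+); new bracket [-2.5, -2]

[-2.5, -2]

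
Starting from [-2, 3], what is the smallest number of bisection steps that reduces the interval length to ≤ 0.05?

7

Width after n steps is 5/2^n. Need 2^n ≥ 5/0.05 = 100.
2^6 = 64 < 100 ≤ 2^7 = 128, so n = 7.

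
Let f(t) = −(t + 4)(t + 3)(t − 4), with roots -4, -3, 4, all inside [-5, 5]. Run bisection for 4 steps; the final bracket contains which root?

4

midpoint 0: f = 48 > 0 → [0, 5]
midpoint 2.5: f = 53.625 > 0 → [2.5, 5]
midpoint 3.75: f = 13.078125 > 0 → [3.75, 5]
midpoint 4.375: f = -23.1621 < 0 → [3.75, 4.375]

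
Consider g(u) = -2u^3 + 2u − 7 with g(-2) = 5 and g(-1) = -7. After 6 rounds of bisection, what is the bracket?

[-1.75, -1.734375]

m = -1.5, g(m) = -3.25 (−); new bracket [-2, -1.5]
m = -1.75, g(m) = 0.21875 (+); new bracket [-1.75, -1.5]
m = -1.625, g(m) = -1.667969 (−); new bracket [-1.75, -1.625]
m = -1.6875, g(m) = -0.7642 (−); new bracket [-1.75, -1.6875]
m = -1.71875, g(m) = -0.2828 (−); new bracket [-1.75, -1.71875]
m = -1.734375, g(m) = -0.0346 (−); new bracket [-1.75, -1.734375]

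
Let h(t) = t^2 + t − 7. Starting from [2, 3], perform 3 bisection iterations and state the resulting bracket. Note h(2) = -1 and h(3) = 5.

midpoint 2.5: h = 1.75 > 0 → [2, 2.5]
midpoint 2.25: h = 0.3125 > 0 → [2, 2.25]
midpoint 2.125: h = -0.359375 < 0 → [2.125, 2.25]

[2.125, 2.25]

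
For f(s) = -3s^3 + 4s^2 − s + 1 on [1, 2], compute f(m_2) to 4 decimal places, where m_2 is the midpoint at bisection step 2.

f(1.5) = -1.625 < 0, so the root lies in [1, 1.5]
f(1.25) = 0.140625 > 0, so the root lies in [1.25, 1.5]

0.1406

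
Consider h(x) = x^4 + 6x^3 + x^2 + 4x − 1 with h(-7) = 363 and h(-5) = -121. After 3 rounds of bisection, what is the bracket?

[-6, -5.75]

midpoint -6: h = 11 > 0 → [-6, -5]
midpoint -5.5: h = -75.9375 < 0 → [-6, -5.5]
midpoint -5.75: h = -38.464844 < 0 → [-6, -5.75]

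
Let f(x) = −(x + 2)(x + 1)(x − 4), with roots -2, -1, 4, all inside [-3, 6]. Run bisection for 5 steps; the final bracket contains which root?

4

midpoint 1.5: f = 21.875 > 0 → [1.5, 6]
midpoint 3.75: f = 6.828125 > 0 → [3.75, 6]
midpoint 4.875: f = -35.341797 < 0 → [3.75, 4.875]
midpoint 4.3125: f = -10.4797 < 0 → [3.75, 4.3125]
midpoint 4.03125: f = -0.9483 < 0 → [3.75, 4.03125]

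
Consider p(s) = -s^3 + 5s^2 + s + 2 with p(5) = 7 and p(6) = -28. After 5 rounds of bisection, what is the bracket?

midpoint 5.5: p = -7.625 < 0 → [5, 5.5]
midpoint 5.25: p = 0.359375 > 0 → [5.25, 5.5]
midpoint 5.375: p = -3.458984 < 0 → [5.25, 5.375]
midpoint 5.3125: p = -1.5071 < 0 → [5.25, 5.3125]
midpoint 5.28125: p = -0.5633 < 0 → [5.25, 5.28125]

[5.25, 5.28125]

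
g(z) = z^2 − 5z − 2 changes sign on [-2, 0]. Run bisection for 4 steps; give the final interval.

midpoint -1: g = 4 > 0 → [-1, 0]
midpoint -0.5: g = 0.75 > 0 → [-0.5, 0]
midpoint -0.25: g = -0.6875 < 0 → [-0.5, -0.25]
midpoint -0.375: g = 0.0156 > 0 → [-0.375, -0.25]

[-0.375, -0.25]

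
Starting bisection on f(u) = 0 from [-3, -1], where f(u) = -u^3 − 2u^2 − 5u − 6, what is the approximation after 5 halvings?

-1.4375

m = -2, f(m) = 4 (+); new bracket [-2, -1]
m = -1.5, f(m) = 0.375 (+); new bracket [-1.5, -1]
m = -1.25, f(m) = -0.921875 (−); new bracket [-1.5, -1.25]
m = -1.375, f(m) = -0.3066 (−); new bracket [-1.5, -1.375]
m = -1.4375, f(m) = 0.0251 (+); new bracket [-1.4375, -1.375]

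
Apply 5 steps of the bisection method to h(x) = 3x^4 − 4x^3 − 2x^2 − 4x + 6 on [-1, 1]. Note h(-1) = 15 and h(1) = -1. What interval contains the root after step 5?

m = 0, h(m) = 6 (+); new bracket [0, 1]
m = 0.5, h(m) = 3.1875 (+); new bracket [0.5, 1]
m = 0.75, h(m) = 1.136719 (+); new bracket [0.75, 1]
m = 0.875, h(m) = 0.0476 (+); new bracket [0.875, 1]
m = 0.9375, h(m) = -0.4863 (−); new bracket [0.875, 0.9375]

[0.875, 0.9375]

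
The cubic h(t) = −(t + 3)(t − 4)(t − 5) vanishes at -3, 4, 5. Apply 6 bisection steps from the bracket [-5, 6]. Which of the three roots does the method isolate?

-3

midpoint 0.5: h = -55.125 < 0 → [-5, 0.5]
midpoint -2.25: h = -33.984375 < 0 → [-5, -2.25]
midpoint -3.625: h = 41.103516 > 0 → [-3.625, -2.25]
midpoint -2.9375: h = -3.4417 < 0 → [-3.625, -2.9375]
midpoint -3.28125: h = 16.9588 > 0 → [-3.28125, -2.9375]
midpoint -3.109375: h = 6.3058 > 0 → [-3.109375, -2.9375]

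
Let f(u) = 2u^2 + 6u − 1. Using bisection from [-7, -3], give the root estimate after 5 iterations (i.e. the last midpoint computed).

m = -5, f(m) = 19 (+); new bracket [-5, -3]
m = -4, f(m) = 7 (+); new bracket [-4, -3]
m = -3.5, f(m) = 2.5 (+); new bracket [-3.5, -3]
m = -3.25, f(m) = 0.625 (+); new bracket [-3.25, -3]
m = -3.125, f(m) = -0.2188 (−); new bracket [-3.25, -3.125]

-3.125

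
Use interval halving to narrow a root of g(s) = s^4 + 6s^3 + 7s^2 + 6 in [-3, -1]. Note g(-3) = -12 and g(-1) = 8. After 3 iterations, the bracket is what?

midpoint -2: g = 2 > 0 → [-3, -2]
midpoint -2.5: g = -4.9375 < 0 → [-2.5, -2]
midpoint -2.25: g = -1.277344 < 0 → [-2.25, -2]

[-2.25, -2]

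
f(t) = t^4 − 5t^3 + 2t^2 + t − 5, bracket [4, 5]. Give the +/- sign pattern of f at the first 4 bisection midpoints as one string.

f(4.5) = -5.5625 < 0, so the root lies in [4.5, 5]
f(4.75) = 18.082031 > 0, so the root lies in [4.5, 4.75]
f(4.625) = 5.306885 > 0, so the root lies in [4.5, 4.625]
f(4.5625) = -0.3562 < 0, so the root lies in [4.5625, 4.625]

-++-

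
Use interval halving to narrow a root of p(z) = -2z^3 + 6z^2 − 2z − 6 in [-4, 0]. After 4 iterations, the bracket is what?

m = -2, p(m) = 38 (+); new bracket [-2, 0]
m = -1, p(m) = 4 (+); new bracket [-1, 0]
m = -0.5, p(m) = -3.25 (−); new bracket [-1, -0.5]
m = -0.75, p(m) = -0.2812 (−); new bracket [-1, -0.75]

[-1, -0.75]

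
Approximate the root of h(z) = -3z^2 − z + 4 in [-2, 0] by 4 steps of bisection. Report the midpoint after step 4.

-1.375

z = -1 gives h = 2, positive; keep [-2, -1]
z = -1.5 gives h = -1.25, negative; keep [-1.5, -1]
z = -1.25 gives h = 0.5625, positive; keep [-1.5, -1.25]
z = -1.375 gives h = -0.2969, negative; keep [-1.375, -1.25]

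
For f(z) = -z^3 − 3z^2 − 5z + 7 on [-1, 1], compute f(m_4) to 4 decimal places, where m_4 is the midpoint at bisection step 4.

-0.3418

midpoint 0: f = 7 > 0 → [0, 1]
midpoint 0.5: f = 3.625 > 0 → [0.5, 1]
midpoint 0.75: f = 1.140625 > 0 → [0.75, 1]
midpoint 0.875: f = -0.3418 < 0 → [0.75, 0.875]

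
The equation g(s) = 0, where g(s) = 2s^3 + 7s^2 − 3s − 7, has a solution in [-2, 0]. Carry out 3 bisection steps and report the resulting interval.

s = -1 gives g = 1, positive; keep [-1, 0]
s = -0.5 gives g = -4, negative; keep [-1, -0.5]
s = -0.75 gives g = -1.65625, negative; keep [-1, -0.75]

[-1, -0.75]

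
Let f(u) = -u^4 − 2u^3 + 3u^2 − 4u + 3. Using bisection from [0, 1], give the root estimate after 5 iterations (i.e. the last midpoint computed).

u = 0.5 gives f = 1.4375, positive; keep [0.5, 1]
u = 0.75 gives f = 0.527344, positive; keep [0.75, 1]
u = 0.875 gives f = -0.12915, negative; keep [0.75, 0.875]
u = 0.8125 gives f = 0.2219, positive; keep [0.8125, 0.875]
u = 0.84375 gives f = 0.0526, positive; keep [0.84375, 0.875]

0.84375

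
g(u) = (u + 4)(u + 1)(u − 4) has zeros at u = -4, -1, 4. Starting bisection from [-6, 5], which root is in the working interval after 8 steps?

midpoint -0.5: g = -7.875 < 0 → [-0.5, 5]
midpoint 2.25: g = -35.546875 < 0 → [2.25, 5]
midpoint 3.625: g = -13.224609 < 0 → [3.625, 5]
midpoint 4.3125: g = 13.8 > 0 → [3.625, 4.3125]
midpoint 3.96875: g = -1.2373 < 0 → [3.96875, 4.3125]
midpoint 4.140625: g = 5.8849 > 0 → [3.96875, 4.140625]
midpoint 4.0546875: g = 2.2265 > 0 → [3.96875, 4.0546875]
midpoint 4.01171875: g = 0.4705 > 0 → [3.96875, 4.01171875]

4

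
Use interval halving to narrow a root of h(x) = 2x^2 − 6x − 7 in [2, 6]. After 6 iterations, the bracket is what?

h(4) = 1 > 0, so the root lies in [2, 4]
h(3) = -7 < 0, so the root lies in [3, 4]
h(3.5) = -3.5 < 0, so the root lies in [3.5, 4]
h(3.75) = -1.375 < 0, so the root lies in [3.75, 4]
h(3.875) = -0.2188 < 0, so the root lies in [3.875, 4]
h(3.9375) = 0.3828 > 0, so the root lies in [3.875, 3.9375]

[3.875, 3.9375]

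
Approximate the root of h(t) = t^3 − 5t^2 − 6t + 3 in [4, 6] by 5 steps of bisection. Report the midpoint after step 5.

t = 5 gives h = -27, negative; keep [5, 6]
t = 5.5 gives h = -14.875, negative; keep [5.5, 6]
t = 5.75 gives h = -6.703125, negative; keep [5.75, 6]
t = 5.875 gives h = -2.0488, negative; keep [5.875, 6]
t = 5.9375 gives h = 0.4255, positive; keep [5.875, 5.9375]

5.9375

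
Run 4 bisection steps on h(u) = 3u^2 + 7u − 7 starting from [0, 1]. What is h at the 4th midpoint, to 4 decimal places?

midpoint 0.5: h = -2.75 < 0 → [0.5, 1]
midpoint 0.75: h = -0.0625 < 0 → [0.75, 1]
midpoint 0.875: h = 1.421875 > 0 → [0.75, 0.875]
midpoint 0.8125: h = 0.668 > 0 → [0.75, 0.8125]

0.6680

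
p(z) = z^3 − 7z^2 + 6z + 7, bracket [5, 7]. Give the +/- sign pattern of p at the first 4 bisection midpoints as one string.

m = 6, p(m) = 7 (+); new bracket [5, 6]
m = 5.5, p(m) = -5.375 (−); new bracket [5.5, 6]
m = 5.75, p(m) = 0.171875 (+); new bracket [5.5, 5.75]
m = 5.625, p(m) = -2.7559 (−); new bracket [5.625, 5.75]

+-+-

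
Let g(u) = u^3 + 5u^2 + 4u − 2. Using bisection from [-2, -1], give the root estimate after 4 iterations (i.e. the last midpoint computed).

u = -1.5 gives g = -0.125, negative; keep [-2, -1.5]
u = -1.75 gives g = 0.953125, positive; keep [-1.75, -1.5]
u = -1.625 gives g = 0.412109, positive; keep [-1.625, -1.5]
u = -1.5625 gives g = 0.1423, positive; keep [-1.5625, -1.5]

-1.5625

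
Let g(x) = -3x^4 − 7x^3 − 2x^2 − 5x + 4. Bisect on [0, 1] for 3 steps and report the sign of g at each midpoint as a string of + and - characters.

-++

g(0.5) = -0.0625 < 0, so the root lies in [0, 0.5]
g(0.25) = 2.503906 > 0, so the root lies in [0.25, 0.5]
g(0.375) = 1.415283 > 0, so the root lies in [0.375, 0.5]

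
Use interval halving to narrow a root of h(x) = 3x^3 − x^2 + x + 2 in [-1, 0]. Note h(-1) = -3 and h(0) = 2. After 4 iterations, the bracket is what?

m = -0.5, h(m) = 0.875 (+); new bracket [-1, -0.5]
m = -0.75, h(m) = -0.578125 (−); new bracket [-0.75, -0.5]
m = -0.625, h(m) = 0.251953 (+); new bracket [-0.75, -0.625]
m = -0.6875, h(m) = -0.135 (−); new bracket [-0.6875, -0.625]

[-0.6875, -0.625]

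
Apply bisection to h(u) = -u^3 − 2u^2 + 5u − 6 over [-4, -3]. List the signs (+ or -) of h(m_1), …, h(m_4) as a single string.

midpoint -3.5: h = -5.125 < 0 → [-4, -3.5]
midpoint -3.75: h = -0.140625 < 0 → [-4, -3.75]
midpoint -3.875: h = 2.779297 > 0 → [-3.875, -3.75]
midpoint -3.8125: h = 1.2825 > 0 → [-3.8125, -3.75]

--++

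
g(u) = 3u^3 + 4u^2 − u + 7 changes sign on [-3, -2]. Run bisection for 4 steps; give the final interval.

[-2.0625, -2]

g(-2.5) = -12.375 < 0, so the root lies in [-2.5, -2]
g(-2.25) = -4.671875 < 0, so the root lies in [-2.25, -2]
g(-2.125) = -1.599609 < 0, so the root lies in [-2.125, -2]
g(-2.0625) = -0.2429 < 0, so the root lies in [-2.0625, -2]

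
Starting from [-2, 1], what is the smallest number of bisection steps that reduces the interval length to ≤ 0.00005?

16

Width after n steps is 3/2^n. Need 2^n ≥ 3/0.00005 = 60000.
2^15 = 32768 < 60000 ≤ 2^16 = 65536, so n = 16.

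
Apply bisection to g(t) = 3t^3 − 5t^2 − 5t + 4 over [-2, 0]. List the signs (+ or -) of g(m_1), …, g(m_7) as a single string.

t = -1 gives g = 1, positive; keep [-2, -1]
t = -1.5 gives g = -9.875, negative; keep [-1.5, -1]
t = -1.25 gives g = -3.421875, negative; keep [-1.25, -1]
t = -1.125 gives g = -0.9746, negative; keep [-1.125, -1]
t = -1.0625 gives g = 0.0696, positive; keep [-1.125, -1.0625]
t = -1.09375 gives g = -0.438, negative; keep [-1.09375, -1.0625]
t = -1.078125 gives g = -0.1806, negative; keep [-1.078125, -1.0625]

+---+--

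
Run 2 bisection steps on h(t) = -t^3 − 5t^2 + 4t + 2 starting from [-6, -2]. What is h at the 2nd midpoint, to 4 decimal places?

-18.0000

m = -4, h(m) = -30 (−); new bracket [-6, -4]
m = -5, h(m) = -18 (−); new bracket [-6, -5]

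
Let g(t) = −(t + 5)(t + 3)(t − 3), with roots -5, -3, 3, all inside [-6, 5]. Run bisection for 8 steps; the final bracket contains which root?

midpoint -0.5: g = 39.375 > 0 → [-0.5, 5]
midpoint 2.25: g = 28.546875 > 0 → [2.25, 5]
midpoint 3.625: g = -35.712891 < 0 → [2.25, 3.625]
midpoint 2.9375: g = 2.9456 > 0 → [2.9375, 3.625]
midpoint 3.28125: g = -14.6297 < 0 → [2.9375, 3.28125]
midpoint 3.109375: g = -5.4188 < 0 → [2.9375, 3.109375]
midpoint 3.0234375: g = -1.1327 < 0 → [2.9375, 3.0234375]
midpoint 2.98046875: g = 0.9322 > 0 → [2.98046875, 3.0234375]

3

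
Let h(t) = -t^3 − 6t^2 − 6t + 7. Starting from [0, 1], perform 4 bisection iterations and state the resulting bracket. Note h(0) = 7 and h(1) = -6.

m = 0.5, h(m) = 2.375 (+); new bracket [0.5, 1]
m = 0.75, h(m) = -1.296875 (−); new bracket [0.5, 0.75]
m = 0.625, h(m) = 0.662109 (+); new bracket [0.625, 0.75]
m = 0.6875, h(m) = -0.2859 (−); new bracket [0.625, 0.6875]

[0.625, 0.6875]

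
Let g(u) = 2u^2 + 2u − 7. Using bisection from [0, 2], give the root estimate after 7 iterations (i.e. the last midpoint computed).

1.421875

g(1) = -3 < 0, so the root lies in [1, 2]
g(1.5) = 0.5 > 0, so the root lies in [1, 1.5]
g(1.25) = -1.375 < 0, so the root lies in [1.25, 1.5]
g(1.375) = -0.4688 < 0, so the root lies in [1.375, 1.5]
g(1.4375) = 0.0078 > 0, so the root lies in [1.375, 1.4375]
g(1.40625) = -0.2324 < 0, so the root lies in [1.40625, 1.4375]
g(1.421875) = -0.1128 < 0, so the root lies in [1.421875, 1.4375]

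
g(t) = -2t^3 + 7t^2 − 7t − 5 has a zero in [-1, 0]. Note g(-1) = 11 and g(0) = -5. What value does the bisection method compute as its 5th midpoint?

-0.46875

g(-0.5) = 0.5 > 0, so the root lies in [-0.5, 0]
g(-0.25) = -2.78125 < 0, so the root lies in [-0.5, -0.25]
g(-0.375) = -1.285156 < 0, so the root lies in [-0.5, -0.375]
g(-0.4375) = -0.4302 < 0, so the root lies in [-0.5, -0.4375]
g(-0.46875) = 0.0253 > 0, so the root lies in [-0.46875, -0.4375]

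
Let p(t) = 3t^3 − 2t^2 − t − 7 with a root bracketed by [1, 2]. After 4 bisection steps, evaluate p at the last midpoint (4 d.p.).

t = 1.5 gives p = -2.875, negative; keep [1.5, 2]
t = 1.75 gives p = 1.203125, positive; keep [1.5, 1.75]
t = 1.625 gives p = -1.033203, negative; keep [1.625, 1.75]
t = 1.6875 gives p = 0.0334, positive; keep [1.625, 1.6875]

0.0334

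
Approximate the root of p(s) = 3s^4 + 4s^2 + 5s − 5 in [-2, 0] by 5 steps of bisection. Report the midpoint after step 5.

p(-1) = -3 < 0, so the root lies in [-2, -1]
p(-1.5) = 11.6875 > 0, so the root lies in [-1.5, -1]
p(-1.25) = 2.324219 > 0, so the root lies in [-1.25, -1]
p(-1.125) = -0.7571 < 0, so the root lies in [-1.25, -1.125]
p(-1.1875) = 0.6687 > 0, so the root lies in [-1.1875, -1.125]

-1.1875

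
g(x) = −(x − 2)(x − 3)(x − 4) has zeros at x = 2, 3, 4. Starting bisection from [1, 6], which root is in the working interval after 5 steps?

4

midpoint 3.5: g = 0.375 > 0 → [3.5, 6]
midpoint 4.75: g = -3.609375 < 0 → [3.5, 4.75]
midpoint 4.125: g = -0.298828 < 0 → [3.5, 4.125]
midpoint 3.8125: g = 0.2761 > 0 → [3.8125, 4.125]
midpoint 3.96875: g = 0.0596 > 0 → [3.96875, 4.125]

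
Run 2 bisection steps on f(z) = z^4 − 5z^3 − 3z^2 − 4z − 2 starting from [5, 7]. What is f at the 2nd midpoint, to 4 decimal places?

m = 6, f(m) = 82 (+); new bracket [5, 6]
m = 5.5, f(m) = -31.5625 (−); new bracket [5.5, 6]

-31.5625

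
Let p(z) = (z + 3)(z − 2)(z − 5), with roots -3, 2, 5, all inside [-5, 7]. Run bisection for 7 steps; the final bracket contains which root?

-3

z = 1 gives p = 16, positive; keep [-5, 1]
z = -2 gives p = 28, positive; keep [-5, -2]
z = -3.5 gives p = -23.375, negative; keep [-3.5, -2]
z = -2.75 gives p = 9.2031, positive; keep [-3.5, -2.75]
z = -3.125 gives p = -5.2051, negative; keep [-3.125, -2.75]
z = -2.9375 gives p = 2.4495, positive; keep [-3.125, -2.9375]
z = -3.03125 gives p = -1.2627, negative; keep [-3.03125, -2.9375]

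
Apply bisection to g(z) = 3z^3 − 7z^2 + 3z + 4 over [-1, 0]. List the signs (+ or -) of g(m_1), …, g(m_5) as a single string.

m = -0.5, g(m) = 0.375 (+); new bracket [-1, -0.5]
m = -0.75, g(m) = -3.453125 (−); new bracket [-0.75, -0.5]
m = -0.625, g(m) = -1.341797 (−); new bracket [-0.625, -0.5]
m = -0.5625, g(m) = -0.4363 (−); new bracket [-0.5625, -0.5]
m = -0.53125, g(m) = -0.0191 (−); new bracket [-0.53125, -0.5]

+----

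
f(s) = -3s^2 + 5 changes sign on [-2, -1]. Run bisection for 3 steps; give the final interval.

f(-1.5) = -1.75 < 0, so the root lies in [-1.5, -1]
f(-1.25) = 0.3125 > 0, so the root lies in [-1.5, -1.25]
f(-1.375) = -0.671875 < 0, so the root lies in [-1.375, -1.25]

[-1.375, -1.25]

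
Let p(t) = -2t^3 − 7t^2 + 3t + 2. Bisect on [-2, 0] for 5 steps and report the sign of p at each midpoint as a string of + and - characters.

midpoint -1: p = -6 < 0 → [-1, 0]
midpoint -0.5: p = -1 < 0 → [-0.5, 0]
midpoint -0.25: p = 0.84375 > 0 → [-0.5, -0.25]
midpoint -0.375: p = -0.0039 < 0 → [-0.375, -0.25]
midpoint -0.3125: p = 0.4399 > 0 → [-0.375, -0.3125]

--+-+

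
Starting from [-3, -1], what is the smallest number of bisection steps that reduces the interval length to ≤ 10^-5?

Width after n steps is 2/2^n. Need 2^n ≥ 2/10^-5 = 200000.
2^17 = 131072 < 200000 ≤ 2^18 = 262144, so n = 18.

18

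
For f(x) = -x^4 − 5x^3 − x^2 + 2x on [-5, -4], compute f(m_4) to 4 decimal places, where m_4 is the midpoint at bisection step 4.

0.8389

midpoint -4.5: f = 16.3125 > 0 → [-5, -4.5]
midpoint -4.75: f = -5.269531 < 0 → [-4.75, -4.5]
midpoint -4.625: f = 6.45874 > 0 → [-4.75, -4.625]
midpoint -4.6875: f = 0.8389 > 0 → [-4.75, -4.6875]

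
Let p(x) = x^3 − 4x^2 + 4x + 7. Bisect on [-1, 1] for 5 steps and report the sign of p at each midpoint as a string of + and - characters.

x = 0 gives p = 7, positive; keep [-1, 0]
x = -0.5 gives p = 3.875, positive; keep [-1, -0.5]
x = -0.75 gives p = 1.328125, positive; keep [-1, -0.75]
x = -0.875 gives p = -0.2324, negative; keep [-0.875, -0.75]
x = -0.8125 gives p = 0.573, positive; keep [-0.875, -0.8125]

+++-+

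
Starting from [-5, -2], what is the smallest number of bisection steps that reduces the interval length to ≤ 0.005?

10

Width after n steps is 3/2^n. Need 2^n ≥ 3/0.005 = 600.
2^9 = 512 < 600 ≤ 2^10 = 1024, so n = 10.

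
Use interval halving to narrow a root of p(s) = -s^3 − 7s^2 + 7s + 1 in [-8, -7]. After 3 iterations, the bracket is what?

[-7.875, -7.75]

s = -7.5 gives p = -23.375, negative; keep [-8, -7.5]
s = -7.75 gives p = -8.203125, negative; keep [-8, -7.75]
s = -7.875 gives p = 0.138672, positive; keep [-7.875, -7.75]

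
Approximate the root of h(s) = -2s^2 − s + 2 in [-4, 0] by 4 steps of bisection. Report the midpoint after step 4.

h(-2) = -4 < 0, so the root lies in [-2, 0]
h(-1) = 1 > 0, so the root lies in [-2, -1]
h(-1.5) = -1 < 0, so the root lies in [-1.5, -1]
h(-1.25) = 0.125 > 0, so the root lies in [-1.5, -1.25]

-1.25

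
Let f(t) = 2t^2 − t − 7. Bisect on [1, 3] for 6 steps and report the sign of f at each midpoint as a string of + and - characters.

f(2) = -1 < 0, so the root lies in [2, 3]
f(2.5) = 3 > 0, so the root lies in [2, 2.5]
f(2.25) = 0.875 > 0, so the root lies in [2, 2.25]
f(2.125) = -0.0938 < 0, so the root lies in [2.125, 2.25]
f(2.1875) = 0.3828 > 0, so the root lies in [2.125, 2.1875]
f(2.15625) = 0.1426 > 0, so the root lies in [2.125, 2.15625]

-++-++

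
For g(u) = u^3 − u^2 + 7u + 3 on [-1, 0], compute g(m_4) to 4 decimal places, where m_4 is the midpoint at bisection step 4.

-0.3376

g(-0.5) = -0.875 < 0, so the root lies in [-0.5, 0]
g(-0.25) = 1.171875 > 0, so the root lies in [-0.5, -0.25]
g(-0.375) = 0.181641 > 0, so the root lies in [-0.5, -0.375]
g(-0.4375) = -0.3376 < 0, so the root lies in [-0.4375, -0.375]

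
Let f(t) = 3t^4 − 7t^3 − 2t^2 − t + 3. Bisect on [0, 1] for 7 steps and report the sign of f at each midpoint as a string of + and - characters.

+-+-+--

m = 0.5, f(m) = 1.3125 (+); new bracket [0.5, 1]
m = 0.75, f(m) = -0.878906 (−); new bracket [0.5, 0.75]
m = 0.625, f(m) = 0.342529 (+); new bracket [0.625, 0.75]
m = 0.6875, f(m) = -0.2373 (−); new bracket [0.625, 0.6875]
m = 0.65625, f(m) = 0.0605 (+); new bracket [0.65625, 0.6875]
m = 0.671875, f(m) = -0.0864 (−); new bracket [0.65625, 0.671875]
m = 0.6640625, f(m) = -0.0125 (−); new bracket [0.65625, 0.6640625]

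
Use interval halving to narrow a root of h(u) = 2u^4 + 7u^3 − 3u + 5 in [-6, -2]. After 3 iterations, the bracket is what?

u = -4 gives h = 81, positive; keep [-4, -2]
u = -3 gives h = -13, negative; keep [-4, -3]
u = -3.5 gives h = 15.5, positive; keep [-3.5, -3]

[-3.5, -3]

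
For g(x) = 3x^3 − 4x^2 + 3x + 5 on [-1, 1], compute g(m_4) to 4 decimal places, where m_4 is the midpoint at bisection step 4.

0.8301

midpoint 0: g = 5 > 0 → [-1, 0]
midpoint -0.5: g = 2.125 > 0 → [-1, -0.5]
midpoint -0.75: g = -0.765625 < 0 → [-0.75, -0.5]
midpoint -0.625: g = 0.8301 > 0 → [-0.75, -0.625]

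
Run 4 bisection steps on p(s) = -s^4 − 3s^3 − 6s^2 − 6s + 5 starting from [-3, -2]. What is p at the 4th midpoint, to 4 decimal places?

m = -2.5, p(m) = -9.6875 (−); new bracket [-2.5, -2]
m = -2.25, p(m) = -3.332031 (−); new bracket [-2.25, -2]
m = -2.125, p(m) = -0.94751 (−); new bracket [-2.125, -2]
m = -2.0625, p(m) = 0.0769 (+); new bracket [-2.125, -2.0625]

0.0769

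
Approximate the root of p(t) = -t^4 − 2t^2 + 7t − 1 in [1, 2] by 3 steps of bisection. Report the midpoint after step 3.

1.375

t = 1.5 gives p = -0.0625, negative; keep [1, 1.5]
t = 1.25 gives p = 2.183594, positive; keep [1.25, 1.5]
t = 1.375 gives p = 1.269287, positive; keep [1.375, 1.5]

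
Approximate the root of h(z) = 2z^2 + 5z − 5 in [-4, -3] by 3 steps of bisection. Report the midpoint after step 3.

m = -3.5, h(m) = 2 (+); new bracket [-3.5, -3]
m = -3.25, h(m) = -0.125 (−); new bracket [-3.5, -3.25]
m = -3.375, h(m) = 0.90625 (+); new bracket [-3.375, -3.25]

-3.375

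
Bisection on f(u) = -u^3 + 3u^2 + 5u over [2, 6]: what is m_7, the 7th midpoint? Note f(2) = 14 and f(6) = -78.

4.21875

u = 4 gives f = 4, positive; keep [4, 6]
u = 5 gives f = -25, negative; keep [4, 5]
u = 4.5 gives f = -7.875, negative; keep [4, 4.5]
u = 4.25 gives f = -1.3281, negative; keep [4, 4.25]
u = 4.125 gives f = 1.4824, positive; keep [4.125, 4.25]
u = 4.1875 gives f = 0.1145, positive; keep [4.1875, 4.25]
u = 4.21875 gives f = -0.5974, negative; keep [4.1875, 4.21875]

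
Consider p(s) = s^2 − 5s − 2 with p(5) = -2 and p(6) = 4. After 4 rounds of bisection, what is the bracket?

[5.3125, 5.375]

midpoint 5.5: p = 0.75 > 0 → [5, 5.5]
midpoint 5.25: p = -0.6875 < 0 → [5.25, 5.5]
midpoint 5.375: p = 0.015625 > 0 → [5.25, 5.375]
midpoint 5.3125: p = -0.3398 < 0 → [5.3125, 5.375]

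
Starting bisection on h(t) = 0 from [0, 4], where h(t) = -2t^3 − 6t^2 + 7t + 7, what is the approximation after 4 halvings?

m = 2, h(m) = -19 (−); new bracket [0, 2]
m = 1, h(m) = 6 (+); new bracket [1, 2]
m = 1.5, h(m) = -2.75 (−); new bracket [1, 1.5]
m = 1.25, h(m) = 2.4688 (+); new bracket [1.25, 1.5]

1.25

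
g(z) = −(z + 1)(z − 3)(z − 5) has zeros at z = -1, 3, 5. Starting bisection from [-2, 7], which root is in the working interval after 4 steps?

-1

z = 2.5 gives g = -4.375, negative; keep [-2, 2.5]
z = 0.25 gives g = -16.328125, negative; keep [-2, 0.25]
z = -0.875 gives g = -2.845703, negative; keep [-2, -0.875]
z = -1.4375 gives g = 12.4978, positive; keep [-1.4375, -0.875]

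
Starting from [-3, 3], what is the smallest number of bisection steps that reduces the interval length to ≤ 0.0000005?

Width after n steps is 6/2^n. Need 2^n ≥ 6/0.0000005 = 12000000.
2^23 = 8388608 < 12000000 ≤ 2^24 = 16777216, so n = 24.

24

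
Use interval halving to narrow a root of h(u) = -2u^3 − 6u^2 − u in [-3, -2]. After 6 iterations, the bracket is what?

m = -2.5, h(m) = -3.75 (−); new bracket [-3, -2.5]
m = -2.75, h(m) = -1.03125 (−); new bracket [-3, -2.75]
m = -2.875, h(m) = 0.808594 (+); new bracket [-2.875, -2.75]
m = -2.8125, h(m) = -0.1538 (−); new bracket [-2.875, -2.8125]
m = -2.84375, h(m) = 0.3166 (+); new bracket [-2.84375, -2.8125]
m = -2.828125, h(m) = 0.0787 (+); new bracket [-2.828125, -2.8125]

[-2.828125, -2.8125]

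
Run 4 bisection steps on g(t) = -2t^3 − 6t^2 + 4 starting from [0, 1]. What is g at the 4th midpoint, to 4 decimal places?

g(0.5) = 2.25 > 0, so the root lies in [0.5, 1]
g(0.75) = -0.21875 < 0, so the root lies in [0.5, 0.75]
g(0.625) = 1.167969 > 0, so the root lies in [0.625, 0.75]
g(0.6875) = 0.5142 > 0, so the root lies in [0.6875, 0.75]

0.5142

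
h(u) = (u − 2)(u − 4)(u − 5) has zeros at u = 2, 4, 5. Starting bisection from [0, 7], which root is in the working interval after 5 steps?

u = 3.5 gives h = 1.125, positive; keep [0, 3.5]
u = 1.75 gives h = -1.828125, negative; keep [1.75, 3.5]
u = 2.625 gives h = 2.041016, positive; keep [1.75, 2.625]
u = 2.1875 gives h = 0.9558, positive; keep [1.75, 2.1875]
u = 1.96875 gives h = -0.1924, negative; keep [1.96875, 2.1875]

2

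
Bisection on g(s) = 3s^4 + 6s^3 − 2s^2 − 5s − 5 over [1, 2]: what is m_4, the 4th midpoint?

1.0625

s = 1.5 gives g = 18.4375, positive; keep [1, 1.5]
s = 1.25 gives g = 4.667969, positive; keep [1, 1.25]
s = 1.125 gives g = 0.192139, positive; keep [1, 1.125]
s = 1.0625 gives g = -1.5502, negative; keep [1.0625, 1.125]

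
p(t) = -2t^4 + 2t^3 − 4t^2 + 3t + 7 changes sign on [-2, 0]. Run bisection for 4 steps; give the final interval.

[-0.875, -0.75]

t = -1 gives p = -4, negative; keep [-1, 0]
t = -0.5 gives p = 4.125, positive; keep [-1, -0.5]
t = -0.75 gives p = 1.023438, positive; keep [-1, -0.75]
t = -0.875 gives p = -1.1997, negative; keep [-0.875, -0.75]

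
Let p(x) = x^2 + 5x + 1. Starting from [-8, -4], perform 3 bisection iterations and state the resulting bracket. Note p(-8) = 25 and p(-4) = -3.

[-5, -4.5]

m = -6, p(m) = 7 (+); new bracket [-6, -4]
m = -5, p(m) = 1 (+); new bracket [-5, -4]
m = -4.5, p(m) = -1.25 (−); new bracket [-5, -4.5]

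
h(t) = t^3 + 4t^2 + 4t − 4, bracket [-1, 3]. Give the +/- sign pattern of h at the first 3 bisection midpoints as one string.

+--

midpoint 1: h = 5 > 0 → [-1, 1]
midpoint 0: h = -4 < 0 → [0, 1]
midpoint 0.5: h = -0.875 < 0 → [0.5, 1]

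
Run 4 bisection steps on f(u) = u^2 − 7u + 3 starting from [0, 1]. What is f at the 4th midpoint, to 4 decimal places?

0.1289

m = 0.5, f(m) = -0.25 (−); new bracket [0, 0.5]
m = 0.25, f(m) = 1.3125 (+); new bracket [0.25, 0.5]
m = 0.375, f(m) = 0.515625 (+); new bracket [0.375, 0.5]
m = 0.4375, f(m) = 0.1289 (+); new bracket [0.4375, 0.5]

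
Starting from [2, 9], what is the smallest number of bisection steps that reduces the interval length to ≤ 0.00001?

Width after n steps is 7/2^n. Need 2^n ≥ 7/0.00001 = 700000.
2^19 = 524288 < 700000 ≤ 2^20 = 1048576, so n = 20.

20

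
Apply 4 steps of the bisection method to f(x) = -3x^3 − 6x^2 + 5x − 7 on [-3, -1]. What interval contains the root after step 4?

midpoint -2: f = -17 < 0 → [-3, -2]
midpoint -2.5: f = -10.125 < 0 → [-3, -2.5]
midpoint -2.75: f = -3.734375 < 0 → [-3, -2.75]
midpoint -2.875: f = 0.3223 > 0 → [-2.875, -2.75]

[-2.875, -2.75]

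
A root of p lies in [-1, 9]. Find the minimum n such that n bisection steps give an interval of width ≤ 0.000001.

24

Width after n steps is 10/2^n. Need 2^n ≥ 10/0.000001 = 10000000.
2^23 = 8388608 < 10000000 ≤ 2^24 = 16777216, so n = 24.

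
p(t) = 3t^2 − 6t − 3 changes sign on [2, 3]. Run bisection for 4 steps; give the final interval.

[2.375, 2.4375]

t = 2.5 gives p = 0.75, positive; keep [2, 2.5]
t = 2.25 gives p = -1.3125, negative; keep [2.25, 2.5]
t = 2.375 gives p = -0.328125, negative; keep [2.375, 2.5]
t = 2.4375 gives p = 0.1992, positive; keep [2.375, 2.4375]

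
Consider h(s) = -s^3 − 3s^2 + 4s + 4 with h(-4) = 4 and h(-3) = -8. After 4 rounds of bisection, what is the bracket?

[-3.8125, -3.75]

s = -3.5 gives h = -3.875, negative; keep [-4, -3.5]
s = -3.75 gives h = -0.453125, negative; keep [-4, -3.75]
s = -3.875 gives h = 1.638672, positive; keep [-3.875, -3.75]
s = -3.8125 gives h = 0.5598, positive; keep [-3.8125, -3.75]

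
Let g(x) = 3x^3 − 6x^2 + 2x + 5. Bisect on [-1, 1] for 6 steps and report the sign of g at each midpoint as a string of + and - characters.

x = 0 gives g = 5, positive; keep [-1, 0]
x = -0.5 gives g = 2.125, positive; keep [-1, -0.5]
x = -0.75 gives g = -1.140625, negative; keep [-0.75, -0.5]
x = -0.625 gives g = 0.6738, positive; keep [-0.75, -0.625]
x = -0.6875 gives g = -0.1858, negative; keep [-0.6875, -0.625]
x = -0.65625 gives g = 0.2556, positive; keep [-0.6875, -0.65625]

++-+-+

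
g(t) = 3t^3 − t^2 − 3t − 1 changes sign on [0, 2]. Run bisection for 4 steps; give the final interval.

t = 1 gives g = -2, negative; keep [1, 2]
t = 1.5 gives g = 2.375, positive; keep [1, 1.5]
t = 1.25 gives g = -0.453125, negative; keep [1.25, 1.5]
t = 1.375 gives g = 0.7832, positive; keep [1.25, 1.375]

[1.25, 1.375]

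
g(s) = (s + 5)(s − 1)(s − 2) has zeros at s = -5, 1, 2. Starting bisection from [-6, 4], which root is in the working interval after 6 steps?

m = -1, g(m) = 24 (+); new bracket [-6, -1]
m = -3.5, g(m) = 37.125 (+); new bracket [-6, -3.5]
m = -4.75, g(m) = 9.703125 (+); new bracket [-6, -4.75]
m = -5.375, g(m) = -17.6309 (−); new bracket [-5.375, -4.75]
m = -5.0625, g(m) = -2.676 (−); new bracket [-5.0625, -4.75]
m = -4.90625, g(m) = 3.8241 (+); new bracket [-5.0625, -4.90625]

-5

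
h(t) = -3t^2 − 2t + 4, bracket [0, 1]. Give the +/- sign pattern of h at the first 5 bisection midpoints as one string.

midpoint 0.5: h = 2.25 > 0 → [0.5, 1]
midpoint 0.75: h = 0.8125 > 0 → [0.75, 1]
midpoint 0.875: h = -0.046875 < 0 → [0.75, 0.875]
midpoint 0.8125: h = 0.3945 > 0 → [0.8125, 0.875]
midpoint 0.84375: h = 0.1768 > 0 → [0.84375, 0.875]

++-++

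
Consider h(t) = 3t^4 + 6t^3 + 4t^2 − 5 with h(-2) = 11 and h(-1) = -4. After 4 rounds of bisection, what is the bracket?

[-1.625, -1.5625]

h(-1.5) = -1.0625 < 0, so the root lies in [-2, -1.5]
h(-1.75) = 3.230469 > 0, so the root lies in [-1.75, -1.5]
h(-1.625) = 0.735107 > 0, so the root lies in [-1.625, -1.5]
h(-1.5625) = -0.2412 < 0, so the root lies in [-1.625, -1.5625]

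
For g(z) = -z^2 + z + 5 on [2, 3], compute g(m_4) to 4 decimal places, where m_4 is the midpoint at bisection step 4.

-0.0977

midpoint 2.5: g = 1.25 > 0 → [2.5, 3]
midpoint 2.75: g = 0.1875 > 0 → [2.75, 3]
midpoint 2.875: g = -0.390625 < 0 → [2.75, 2.875]
midpoint 2.8125: g = -0.0977 < 0 → [2.75, 2.8125]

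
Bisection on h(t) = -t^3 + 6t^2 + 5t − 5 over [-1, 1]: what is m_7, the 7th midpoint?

0.609375

m = 0, h(m) = -5 (−); new bracket [0, 1]
m = 0.5, h(m) = -1.125 (−); new bracket [0.5, 1]
m = 0.75, h(m) = 1.703125 (+); new bracket [0.5, 0.75]
m = 0.625, h(m) = 0.2246 (+); new bracket [0.5, 0.625]
m = 0.5625, h(m) = -0.467 (−); new bracket [0.5625, 0.625]
m = 0.59375, h(m) = -0.1253 (−); new bracket [0.59375, 0.625]
m = 0.609375, h(m) = 0.0486 (+); new bracket [0.59375, 0.609375]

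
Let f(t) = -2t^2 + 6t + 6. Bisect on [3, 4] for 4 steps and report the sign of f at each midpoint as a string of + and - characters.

midpoint 3.5: f = 2.5 > 0 → [3.5, 4]
midpoint 3.75: f = 0.375 > 0 → [3.75, 4]
midpoint 3.875: f = -0.78125 < 0 → [3.75, 3.875]
midpoint 3.8125: f = -0.1953 < 0 → [3.75, 3.8125]

++--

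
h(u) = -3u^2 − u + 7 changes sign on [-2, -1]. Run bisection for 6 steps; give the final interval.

u = -1.5 gives h = 1.75, positive; keep [-2, -1.5]
u = -1.75 gives h = -0.4375, negative; keep [-1.75, -1.5]
u = -1.625 gives h = 0.703125, positive; keep [-1.75, -1.625]
u = -1.6875 gives h = 0.1445, positive; keep [-1.75, -1.6875]
u = -1.71875 gives h = -0.1436, negative; keep [-1.71875, -1.6875]
u = -1.703125 gives h = 0.0012, positive; keep [-1.71875, -1.703125]

[-1.71875, -1.703125]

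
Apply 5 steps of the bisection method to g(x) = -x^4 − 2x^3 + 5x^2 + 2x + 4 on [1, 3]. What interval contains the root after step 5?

[1.8125, 1.875]

x = 2 gives g = -4, negative; keep [1, 2]
x = 1.5 gives g = 6.4375, positive; keep [1.5, 2]
x = 1.75 gives g = 2.714844, positive; keep [1.75, 2]
x = 1.875 gives g = -0.2151, negative; keep [1.75, 1.875]
x = 1.8125 gives g = 1.3498, positive; keep [1.8125, 1.875]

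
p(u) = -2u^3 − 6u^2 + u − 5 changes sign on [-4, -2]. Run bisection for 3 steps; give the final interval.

[-3.5, -3.25]

p(-3) = -8 < 0, so the root lies in [-4, -3]
p(-3.5) = 3.75 > 0, so the root lies in [-3.5, -3]
p(-3.25) = -2.96875 < 0, so the root lies in [-3.5, -3.25]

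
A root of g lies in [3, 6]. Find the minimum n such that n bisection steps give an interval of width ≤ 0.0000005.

23

Width after n steps is 3/2^n. Need 2^n ≥ 3/0.0000005 = 6000000.
2^22 = 4194304 < 6000000 ≤ 2^23 = 8388608, so n = 23.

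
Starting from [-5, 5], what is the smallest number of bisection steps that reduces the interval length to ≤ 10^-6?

Width after n steps is 10/2^n. Need 2^n ≥ 10/10^-6 = 10000000.
2^23 = 8388608 < 10000000 ≤ 2^24 = 16777216, so n = 24.

24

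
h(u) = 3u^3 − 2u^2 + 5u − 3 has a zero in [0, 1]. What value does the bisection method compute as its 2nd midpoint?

m = 0.5, h(m) = -0.625 (−); new bracket [0.5, 1]
m = 0.75, h(m) = 0.890625 (+); new bracket [0.5, 0.75]

0.75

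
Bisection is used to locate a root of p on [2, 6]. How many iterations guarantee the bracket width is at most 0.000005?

20

Width after n steps is 4/2^n. Need 2^n ≥ 4/0.000005 = 800000.
2^19 = 524288 < 800000 ≤ 2^20 = 1048576, so n = 20.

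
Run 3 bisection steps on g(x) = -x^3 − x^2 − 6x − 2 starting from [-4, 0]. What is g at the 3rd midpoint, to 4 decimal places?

m = -2, g(m) = 14 (+); new bracket [-2, 0]
m = -1, g(m) = 4 (+); new bracket [-1, 0]
m = -0.5, g(m) = 0.875 (+); new bracket [-0.5, 0]

0.8750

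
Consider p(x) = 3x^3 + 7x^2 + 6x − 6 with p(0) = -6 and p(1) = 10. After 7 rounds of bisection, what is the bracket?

m = 0.5, p(m) = -0.875 (−); new bracket [0.5, 1]
m = 0.75, p(m) = 3.703125 (+); new bracket [0.5, 0.75]
m = 0.625, p(m) = 1.216797 (+); new bracket [0.5, 0.625]
m = 0.5625, p(m) = 0.1238 (+); new bracket [0.5, 0.5625]
m = 0.53125, p(m) = -0.3871 (−); new bracket [0.53125, 0.5625]
m = 0.546875, p(m) = -0.1346 (−); new bracket [0.546875, 0.5625]
m = 0.5546875, p(m) = -0.0061 (−); new bracket [0.5546875, 0.5625]

[0.5546875, 0.5625]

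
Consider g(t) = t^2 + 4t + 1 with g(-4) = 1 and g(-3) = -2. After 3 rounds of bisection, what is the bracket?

t = -3.5 gives g = -0.75, negative; keep [-4, -3.5]
t = -3.75 gives g = 0.0625, positive; keep [-3.75, -3.5]
t = -3.625 gives g = -0.359375, negative; keep [-3.75, -3.625]

[-3.75, -3.625]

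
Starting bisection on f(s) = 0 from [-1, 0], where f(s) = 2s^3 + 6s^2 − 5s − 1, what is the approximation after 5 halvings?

-0.15625

f(-0.5) = 2.75 > 0, so the root lies in [-0.5, 0]
f(-0.25) = 0.59375 > 0, so the root lies in [-0.25, 0]
f(-0.125) = -0.285156 < 0, so the root lies in [-0.25, -0.125]
f(-0.1875) = 0.1353 > 0, so the root lies in [-0.1875, -0.125]
f(-0.15625) = -0.0799 < 0, so the root lies in [-0.1875, -0.15625]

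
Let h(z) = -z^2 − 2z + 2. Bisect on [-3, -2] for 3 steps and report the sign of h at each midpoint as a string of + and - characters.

+-+

m = -2.5, h(m) = 0.75 (+); new bracket [-3, -2.5]
m = -2.75, h(m) = -0.0625 (−); new bracket [-2.75, -2.5]
m = -2.625, h(m) = 0.359375 (+); new bracket [-2.75, -2.625]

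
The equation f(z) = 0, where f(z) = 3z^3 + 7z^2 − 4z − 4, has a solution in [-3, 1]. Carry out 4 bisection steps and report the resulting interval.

[-2.75, -2.5]

midpoint -1: f = 4 > 0 → [-3, -1]
midpoint -2: f = 8 > 0 → [-3, -2]
midpoint -2.5: f = 2.875 > 0 → [-3, -2.5]
midpoint -2.75: f = -2.4531 < 0 → [-2.75, -2.5]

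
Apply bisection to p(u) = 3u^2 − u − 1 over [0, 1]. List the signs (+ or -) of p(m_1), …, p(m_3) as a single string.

m = 0.5, p(m) = -0.75 (−); new bracket [0.5, 1]
m = 0.75, p(m) = -0.0625 (−); new bracket [0.75, 1]
m = 0.875, p(m) = 0.421875 (+); new bracket [0.75, 0.875]

--+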